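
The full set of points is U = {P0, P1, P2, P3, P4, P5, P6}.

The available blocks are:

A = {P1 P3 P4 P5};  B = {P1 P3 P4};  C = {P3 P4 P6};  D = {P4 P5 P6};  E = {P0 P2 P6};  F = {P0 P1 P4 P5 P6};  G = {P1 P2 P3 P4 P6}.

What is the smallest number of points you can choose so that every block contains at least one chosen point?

The 2 points {P4, P6} hit every block.
The blocks B, E are pairwise disjoint, so any hitting set needs a separate point for each — at least 2. Hence 2 is optimal.

2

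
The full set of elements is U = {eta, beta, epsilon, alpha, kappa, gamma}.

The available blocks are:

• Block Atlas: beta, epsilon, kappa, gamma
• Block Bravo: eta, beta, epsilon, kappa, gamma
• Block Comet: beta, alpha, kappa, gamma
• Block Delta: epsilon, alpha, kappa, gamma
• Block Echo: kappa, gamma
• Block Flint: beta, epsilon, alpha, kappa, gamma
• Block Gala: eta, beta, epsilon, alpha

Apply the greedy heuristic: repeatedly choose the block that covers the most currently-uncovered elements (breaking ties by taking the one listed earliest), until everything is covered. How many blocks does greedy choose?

2

Greedy: pick Bravo (covers 5 new) → pick Comet (covers 1 new). Total picks: 2.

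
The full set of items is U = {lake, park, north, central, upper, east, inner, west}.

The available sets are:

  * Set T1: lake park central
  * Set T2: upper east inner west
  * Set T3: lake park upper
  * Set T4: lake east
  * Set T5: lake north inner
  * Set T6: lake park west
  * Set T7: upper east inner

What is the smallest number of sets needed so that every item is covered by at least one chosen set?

3

T1, T2, and T5 cover everything between them: the union {lake, park, north, central, upper, east, inner, west} is all of U.
Only T5 contains north, so T5 is forced; the remaining 5 items need at least 2 more sets (each remaining set adds at most 3) — so at least 3 sets are needed, and 3 is optimal.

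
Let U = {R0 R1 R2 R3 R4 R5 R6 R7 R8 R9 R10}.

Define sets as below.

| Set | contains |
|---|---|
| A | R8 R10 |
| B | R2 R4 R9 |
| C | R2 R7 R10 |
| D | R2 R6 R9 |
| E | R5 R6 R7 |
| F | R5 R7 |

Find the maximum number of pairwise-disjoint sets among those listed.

3

A, B, F are pairwise disjoint (A={R8,R10}; B={R2,R4,R9}; F={R5,R7}).
Every remaining set overlaps one of these, and no 4 of the listed sets are pairwise disjoint, so 3 is the maximum.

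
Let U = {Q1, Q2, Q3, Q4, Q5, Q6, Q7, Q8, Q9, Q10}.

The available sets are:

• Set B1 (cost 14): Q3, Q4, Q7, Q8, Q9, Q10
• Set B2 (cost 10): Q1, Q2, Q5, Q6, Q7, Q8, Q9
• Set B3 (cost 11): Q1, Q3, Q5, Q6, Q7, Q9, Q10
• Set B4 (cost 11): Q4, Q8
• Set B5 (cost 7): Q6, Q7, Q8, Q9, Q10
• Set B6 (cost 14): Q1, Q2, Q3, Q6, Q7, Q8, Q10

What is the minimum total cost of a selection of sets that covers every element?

24

B1, B2 together cover every element (B1 ∪ B2 = {Q1, Q2, Q3, Q4, Q5, Q6, Q7, Q8, Q9, Q10}); total cost 14 + 10 = 24.
The greedy pick B5, B2, B1 costs 31; no covering selection beats 24.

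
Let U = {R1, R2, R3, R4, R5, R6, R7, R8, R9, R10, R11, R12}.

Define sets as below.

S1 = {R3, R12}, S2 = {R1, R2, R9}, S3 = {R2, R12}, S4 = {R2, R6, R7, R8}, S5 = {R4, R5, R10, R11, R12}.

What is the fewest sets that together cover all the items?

4

S1 and S2 and S4 and S5 together: S1 ∪ S2 ∪ S4 ∪ S5 = {R1, R2, R3, R4, R5, R6, R7, R8, R9, R10, R11, R12} — every item is covered.
Only S1 contains R3, so S1 is forced; the remaining 10 items need at least 3 more sets (each remaining set adds at most 4) — so at least 4 sets are needed, and 4 is optimal.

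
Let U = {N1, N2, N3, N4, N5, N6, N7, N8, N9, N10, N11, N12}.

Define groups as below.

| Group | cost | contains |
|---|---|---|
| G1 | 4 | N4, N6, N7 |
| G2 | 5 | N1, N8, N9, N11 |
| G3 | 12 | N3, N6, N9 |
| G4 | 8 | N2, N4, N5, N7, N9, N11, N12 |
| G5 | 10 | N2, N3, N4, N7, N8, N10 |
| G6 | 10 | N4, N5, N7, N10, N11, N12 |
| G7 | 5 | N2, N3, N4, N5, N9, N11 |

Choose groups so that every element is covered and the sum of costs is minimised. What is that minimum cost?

G1, G2, G6, G7 together cover every element (G1 ∪ G2 ∪ G6 ∪ G7 = {N1, N2, N3, N4, N5, N6, N7, N8, N9, N10, N11, N12}); total cost 4 + 5 + 10 + 5 = 24.
No covering selection has total cost below 24.

24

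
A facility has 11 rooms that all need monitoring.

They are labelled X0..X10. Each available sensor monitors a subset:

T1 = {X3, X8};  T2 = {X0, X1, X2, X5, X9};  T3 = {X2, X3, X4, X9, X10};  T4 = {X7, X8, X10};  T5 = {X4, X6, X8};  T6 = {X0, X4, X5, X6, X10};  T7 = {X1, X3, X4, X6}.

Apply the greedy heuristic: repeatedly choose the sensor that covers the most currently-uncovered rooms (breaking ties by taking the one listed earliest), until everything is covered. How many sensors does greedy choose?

Greedy: pick T2 (covers 5 new) → pick T3 (covers 3 new) → pick T4 (covers 2 new) → pick T5 (covers 1 new). Total picks: 4.
(The true minimum cover uses only 3 sensors, so greedy is not optimal here.)

4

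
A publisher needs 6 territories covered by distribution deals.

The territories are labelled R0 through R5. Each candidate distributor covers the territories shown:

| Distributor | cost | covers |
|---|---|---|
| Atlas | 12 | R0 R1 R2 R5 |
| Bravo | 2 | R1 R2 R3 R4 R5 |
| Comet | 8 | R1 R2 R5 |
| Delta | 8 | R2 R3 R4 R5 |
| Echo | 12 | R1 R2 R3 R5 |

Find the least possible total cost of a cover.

Atlas, Bravo together cover every territory (Atlas ∪ Bravo = {R0, R1, R2, R3, R4, R5}); total cost 12 + 2 = 14.
No covering selection has total cost below 14.

14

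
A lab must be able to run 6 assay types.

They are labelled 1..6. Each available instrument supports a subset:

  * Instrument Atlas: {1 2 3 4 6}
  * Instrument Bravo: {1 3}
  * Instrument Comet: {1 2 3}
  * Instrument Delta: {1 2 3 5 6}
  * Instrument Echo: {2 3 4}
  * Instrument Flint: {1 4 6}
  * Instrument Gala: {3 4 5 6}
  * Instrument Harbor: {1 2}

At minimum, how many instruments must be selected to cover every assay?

2

Take {Atlas, Delta}. Their union is {1, 2, 3, 4, 5, 6}, which is all 6 assays.
No single instrument has all 6 assays (the largest, Atlas, has 5), so 2 is optimal.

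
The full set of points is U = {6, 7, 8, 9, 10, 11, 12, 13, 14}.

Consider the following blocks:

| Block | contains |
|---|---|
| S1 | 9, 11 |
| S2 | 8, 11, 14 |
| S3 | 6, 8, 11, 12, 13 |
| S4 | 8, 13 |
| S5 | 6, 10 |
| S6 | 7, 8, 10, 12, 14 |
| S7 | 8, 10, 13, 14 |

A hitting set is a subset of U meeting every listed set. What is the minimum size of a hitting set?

3

H = {6, 8, 11} meets every block (each contains at least one member of H), and |H| = 3.
The blocks S1, S4, S5 are pairwise disjoint, so any hitting set needs a separate point for each — at least 3. Hence 3 is optimal.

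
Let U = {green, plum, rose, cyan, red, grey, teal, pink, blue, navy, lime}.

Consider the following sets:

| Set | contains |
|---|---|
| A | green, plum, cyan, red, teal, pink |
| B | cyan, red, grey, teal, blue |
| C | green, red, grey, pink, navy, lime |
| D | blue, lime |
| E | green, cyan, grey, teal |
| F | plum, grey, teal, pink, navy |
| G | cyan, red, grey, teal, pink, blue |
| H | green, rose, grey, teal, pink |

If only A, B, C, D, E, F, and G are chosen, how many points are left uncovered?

1

Union of A, B, C, D, E, F, G = {green, plum, cyan, red, grey, teal, pink, blue, navy, lime}.
Not covered: rose — 1 point.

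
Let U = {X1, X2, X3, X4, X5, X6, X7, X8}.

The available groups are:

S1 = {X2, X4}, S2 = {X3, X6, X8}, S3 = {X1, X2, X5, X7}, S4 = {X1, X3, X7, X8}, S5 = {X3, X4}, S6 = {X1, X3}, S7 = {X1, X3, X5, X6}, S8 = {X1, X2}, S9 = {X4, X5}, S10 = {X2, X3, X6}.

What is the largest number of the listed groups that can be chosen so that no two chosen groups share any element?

S2, S8, S9 are pairwise disjoint (S2={X3,X6,X8}; S8={X1,X2}; S9={X4,X5}).
Every remaining group overlaps one of these, and no 4 of the listed groups are pairwise disjoint, so 3 is the maximum.

3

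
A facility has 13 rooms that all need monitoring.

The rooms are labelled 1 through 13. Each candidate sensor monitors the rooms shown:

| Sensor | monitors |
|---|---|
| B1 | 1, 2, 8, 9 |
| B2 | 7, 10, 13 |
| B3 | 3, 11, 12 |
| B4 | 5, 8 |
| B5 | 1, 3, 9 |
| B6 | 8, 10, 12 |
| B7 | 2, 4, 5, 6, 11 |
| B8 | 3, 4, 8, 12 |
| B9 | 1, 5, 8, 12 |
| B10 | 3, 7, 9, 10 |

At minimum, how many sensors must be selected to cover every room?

4

Take {B1, B2, B7, B8}. Their union is {1, 2, 3, 4, 5, 6, 7, 8, 9, 10, 11, 12, 13}, which is all 13 rooms.
No 3 of the 10 sensors cover everything (all 120 combinations miss at least one room), so 4 is optimal.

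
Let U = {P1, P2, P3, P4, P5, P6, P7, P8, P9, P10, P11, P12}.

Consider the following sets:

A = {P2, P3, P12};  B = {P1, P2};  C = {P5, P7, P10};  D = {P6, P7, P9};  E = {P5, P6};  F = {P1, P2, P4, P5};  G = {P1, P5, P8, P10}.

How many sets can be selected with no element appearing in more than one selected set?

3

A, D, G are pairwise disjoint (A={P2,P3,P12}; D={P6,P7,P9}; G={P1,P5,P8,P10}).
Every remaining set overlaps one of these, and no 4 of the listed sets are pairwise disjoint, so 3 is the maximum.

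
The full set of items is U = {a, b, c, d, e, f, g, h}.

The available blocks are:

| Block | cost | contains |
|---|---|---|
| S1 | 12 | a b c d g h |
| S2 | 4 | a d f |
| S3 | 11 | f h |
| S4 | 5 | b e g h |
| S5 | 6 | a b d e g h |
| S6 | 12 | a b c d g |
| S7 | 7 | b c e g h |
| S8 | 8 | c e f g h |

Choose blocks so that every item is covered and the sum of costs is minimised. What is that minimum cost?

S2, S7 together cover every item (S2 ∪ S7 = {a, b, c, d, e, f, g, h}); total cost 4 + 7 = 11.
The greedy pick S5, S2, S7 costs 17; no covering selection beats 11.

11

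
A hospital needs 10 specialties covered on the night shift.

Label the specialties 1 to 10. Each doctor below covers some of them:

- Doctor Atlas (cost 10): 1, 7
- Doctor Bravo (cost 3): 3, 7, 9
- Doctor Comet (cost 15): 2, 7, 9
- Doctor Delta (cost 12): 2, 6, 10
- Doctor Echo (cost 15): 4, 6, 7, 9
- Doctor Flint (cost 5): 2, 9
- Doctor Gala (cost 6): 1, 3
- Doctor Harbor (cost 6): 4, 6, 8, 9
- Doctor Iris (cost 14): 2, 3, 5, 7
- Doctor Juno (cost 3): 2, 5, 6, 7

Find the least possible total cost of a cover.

Delta, Gala, Harbor, Juno together cover every specialty (Delta ∪ Gala ∪ Harbor ∪ Juno = {1, 2, 3, 4, 5, 6, 7, 8, 9, 10}); total cost 12 + 6 + 6 + 3 = 27.
The greedy pick Juno, Bravo, Harbor, Gala, Delta costs 30; no covering selection beats 27.

27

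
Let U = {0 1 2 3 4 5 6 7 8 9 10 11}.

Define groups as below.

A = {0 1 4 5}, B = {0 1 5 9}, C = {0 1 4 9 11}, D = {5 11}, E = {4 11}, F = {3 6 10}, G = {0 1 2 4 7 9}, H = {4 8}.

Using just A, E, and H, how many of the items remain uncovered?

6

Union of A, E, H = {0, 1, 4, 5, 8, 11}.
Not covered: 2, 3, 6, 7, 9, 10 — 6 items.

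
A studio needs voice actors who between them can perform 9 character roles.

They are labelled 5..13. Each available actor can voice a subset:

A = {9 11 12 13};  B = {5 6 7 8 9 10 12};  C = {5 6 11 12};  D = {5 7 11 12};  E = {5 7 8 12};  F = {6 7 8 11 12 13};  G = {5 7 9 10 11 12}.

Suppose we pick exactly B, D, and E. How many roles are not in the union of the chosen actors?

1

Union of B, D, E = {5, 6, 7, 8, 9, 10, 11, 12}.
Not covered: 13 — 1 role.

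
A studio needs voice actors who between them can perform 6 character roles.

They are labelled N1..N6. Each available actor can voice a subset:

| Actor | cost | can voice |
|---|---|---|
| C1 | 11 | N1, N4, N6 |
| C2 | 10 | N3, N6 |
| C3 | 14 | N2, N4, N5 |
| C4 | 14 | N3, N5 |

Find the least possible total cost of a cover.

C1, C2, C3 together cover every role (C1 ∪ C2 ∪ C3 = {N1, N2, N3, N4, N5, N6}); total cost 11 + 10 + 14 = 35.
No covering selection has total cost below 35.

35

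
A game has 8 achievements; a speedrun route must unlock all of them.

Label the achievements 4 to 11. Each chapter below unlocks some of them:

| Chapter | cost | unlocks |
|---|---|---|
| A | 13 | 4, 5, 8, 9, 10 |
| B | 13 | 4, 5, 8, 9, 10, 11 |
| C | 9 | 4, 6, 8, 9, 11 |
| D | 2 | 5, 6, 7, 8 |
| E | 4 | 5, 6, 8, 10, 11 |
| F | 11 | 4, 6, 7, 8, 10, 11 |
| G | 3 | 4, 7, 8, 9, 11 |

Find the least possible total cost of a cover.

E, G together cover every achievement (E ∪ G = {4, 5, 6, 7, 8, 9, 10, 11}); total cost 4 + 3 = 7.
The greedy pick D, G, E costs 9; no covering selection beats 7.

7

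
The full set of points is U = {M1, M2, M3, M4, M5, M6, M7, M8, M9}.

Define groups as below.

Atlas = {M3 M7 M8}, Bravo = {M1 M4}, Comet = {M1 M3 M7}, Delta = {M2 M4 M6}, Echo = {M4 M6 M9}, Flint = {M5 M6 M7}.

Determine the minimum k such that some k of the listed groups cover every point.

Atlas, Comet, Delta, Echo, and Flint cover everything between them: the union {M1, M2, M3, M4, M5, M6, M7, M8, M9} is all of U.
No 4 of the 6 groups cover everything (all 15 combinations miss at least one point), so 5 is optimal.

5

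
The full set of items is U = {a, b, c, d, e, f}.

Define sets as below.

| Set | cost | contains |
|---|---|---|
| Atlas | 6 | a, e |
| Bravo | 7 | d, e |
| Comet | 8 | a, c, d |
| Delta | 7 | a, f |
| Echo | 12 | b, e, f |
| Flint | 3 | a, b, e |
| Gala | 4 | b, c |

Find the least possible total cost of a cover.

Comet, Delta, Flint together cover every item (Comet ∪ Delta ∪ Flint = {a, b, c, d, e, f}); total cost 8 + 7 + 3 = 18.
No covering selection has total cost below 18.

18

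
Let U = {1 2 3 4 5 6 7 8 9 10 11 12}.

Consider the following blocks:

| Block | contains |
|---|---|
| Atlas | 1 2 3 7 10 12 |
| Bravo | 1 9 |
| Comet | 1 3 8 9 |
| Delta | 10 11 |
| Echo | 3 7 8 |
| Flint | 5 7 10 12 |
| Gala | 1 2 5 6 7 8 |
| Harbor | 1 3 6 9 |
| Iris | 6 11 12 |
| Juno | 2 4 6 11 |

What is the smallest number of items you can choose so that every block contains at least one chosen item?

Take H = {1, 7, 11}. Each listed block contains at least one of these, so H is a hitting set of size 3.
The blocks Bravo, Delta, Echo are pairwise disjoint, so any hitting set needs a separate item for each — at least 3. Hence 3 is optimal.

3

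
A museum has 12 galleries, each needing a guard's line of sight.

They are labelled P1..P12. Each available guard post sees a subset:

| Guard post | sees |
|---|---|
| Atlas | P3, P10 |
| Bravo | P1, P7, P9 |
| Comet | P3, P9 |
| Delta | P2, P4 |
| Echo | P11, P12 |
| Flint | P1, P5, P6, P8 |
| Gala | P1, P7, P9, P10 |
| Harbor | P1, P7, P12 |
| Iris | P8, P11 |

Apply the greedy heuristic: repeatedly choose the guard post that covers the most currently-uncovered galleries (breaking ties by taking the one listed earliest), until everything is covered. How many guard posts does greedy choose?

5

Greedy: pick Flint (covers 4 new) → pick Gala (covers 3 new) → pick Delta (covers 2 new) → pick Echo (covers 2 new) → pick Atlas (covers 1 new). Total picks: 5.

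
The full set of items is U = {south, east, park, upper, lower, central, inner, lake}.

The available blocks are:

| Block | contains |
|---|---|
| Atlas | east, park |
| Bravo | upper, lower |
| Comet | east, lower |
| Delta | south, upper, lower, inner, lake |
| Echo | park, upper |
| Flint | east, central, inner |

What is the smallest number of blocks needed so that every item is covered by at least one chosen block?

3

Atlas and Delta and Flint together: Atlas ∪ Delta ∪ Flint = {south, east, park, upper, lower, central, inner, lake} — every item is covered.
Only Delta contains south, so Delta is forced; the remaining 3 items need at least 2 more blocks (each remaining block adds at most 2) — so at least 3 blocks are needed, and 3 is optimal.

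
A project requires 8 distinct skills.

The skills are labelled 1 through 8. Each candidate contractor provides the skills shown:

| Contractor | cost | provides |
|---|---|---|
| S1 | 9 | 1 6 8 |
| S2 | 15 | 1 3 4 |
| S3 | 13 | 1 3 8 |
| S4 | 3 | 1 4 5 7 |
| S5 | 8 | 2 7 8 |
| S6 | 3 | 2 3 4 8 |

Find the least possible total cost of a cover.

15

S1, S4, S6 together cover every skill (S1 ∪ S4 ∪ S6 = {1, 2, 3, 4, 5, 6, 7, 8}); total cost 9 + 3 + 3 = 15.
No covering selection has total cost below 15.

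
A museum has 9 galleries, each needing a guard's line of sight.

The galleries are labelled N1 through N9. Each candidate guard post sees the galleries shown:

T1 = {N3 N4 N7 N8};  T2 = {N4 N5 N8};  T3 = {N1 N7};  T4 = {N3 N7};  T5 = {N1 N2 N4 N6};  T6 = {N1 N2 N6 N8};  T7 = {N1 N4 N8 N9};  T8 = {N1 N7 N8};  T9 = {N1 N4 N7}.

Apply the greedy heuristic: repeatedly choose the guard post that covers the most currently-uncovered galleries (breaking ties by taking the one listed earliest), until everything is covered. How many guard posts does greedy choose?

Greedy: pick T1 (covers 4 new) → pick T5 (covers 3 new) → pick T2 (covers 1 new) → pick T7 (covers 1 new). Total picks: 4.

4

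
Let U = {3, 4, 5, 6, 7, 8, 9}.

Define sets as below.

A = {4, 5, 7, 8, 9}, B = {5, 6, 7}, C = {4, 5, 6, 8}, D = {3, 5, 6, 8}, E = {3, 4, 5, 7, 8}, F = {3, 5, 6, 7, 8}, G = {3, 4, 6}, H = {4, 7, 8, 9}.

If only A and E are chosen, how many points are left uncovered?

Union of A, E = {3, 4, 5, 7, 8, 9}.
Not covered: 6 — 1 point.

1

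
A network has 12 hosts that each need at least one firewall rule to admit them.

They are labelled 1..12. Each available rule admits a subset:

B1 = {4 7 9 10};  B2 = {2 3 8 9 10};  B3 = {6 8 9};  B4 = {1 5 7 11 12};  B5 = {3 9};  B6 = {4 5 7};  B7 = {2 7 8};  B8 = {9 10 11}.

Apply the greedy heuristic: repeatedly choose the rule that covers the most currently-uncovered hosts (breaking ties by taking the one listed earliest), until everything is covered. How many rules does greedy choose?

4

Greedy: pick B2 (covers 5 new) → pick B4 (covers 5 new) → pick B1 (covers 1 new) → pick B3 (covers 1 new). Total picks: 4.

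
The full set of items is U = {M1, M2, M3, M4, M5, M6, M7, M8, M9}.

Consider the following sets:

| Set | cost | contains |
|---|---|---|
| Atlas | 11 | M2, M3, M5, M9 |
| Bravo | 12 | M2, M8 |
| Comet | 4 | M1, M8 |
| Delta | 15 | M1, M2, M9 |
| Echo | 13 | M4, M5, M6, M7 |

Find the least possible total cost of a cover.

Atlas, Comet, Echo together cover every item (Atlas ∪ Comet ∪ Echo = {M1, M2, M3, M4, M5, M6, M7, M8, M9}); total cost 11 + 4 + 13 = 28.
No covering selection has total cost below 28.

28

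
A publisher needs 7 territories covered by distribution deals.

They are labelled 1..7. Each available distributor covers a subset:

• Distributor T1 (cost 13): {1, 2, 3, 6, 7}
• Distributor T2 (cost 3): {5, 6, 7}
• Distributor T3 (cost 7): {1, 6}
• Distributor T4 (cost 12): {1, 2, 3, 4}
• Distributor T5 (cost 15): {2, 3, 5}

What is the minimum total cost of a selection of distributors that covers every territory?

15

T2, T4 together cover every territory (T2 ∪ T4 = {1, 2, 3, 4, 5, 6, 7}); total cost 3 + 12 = 15.
No covering selection has total cost below 15.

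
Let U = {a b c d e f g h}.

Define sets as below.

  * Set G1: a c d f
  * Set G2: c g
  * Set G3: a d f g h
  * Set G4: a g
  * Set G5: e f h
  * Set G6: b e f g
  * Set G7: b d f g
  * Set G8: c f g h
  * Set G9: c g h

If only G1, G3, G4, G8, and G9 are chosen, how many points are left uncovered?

2

Union of G1, G3, G4, G8, G9 = {a, c, d, f, g, h}.
Not covered: b, e — 2 points.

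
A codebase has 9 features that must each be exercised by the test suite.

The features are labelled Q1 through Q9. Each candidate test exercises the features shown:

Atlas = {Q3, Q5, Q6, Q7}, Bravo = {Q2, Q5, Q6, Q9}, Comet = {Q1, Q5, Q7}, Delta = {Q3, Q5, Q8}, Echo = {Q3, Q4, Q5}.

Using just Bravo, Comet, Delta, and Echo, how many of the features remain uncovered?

0

Union of Bravo, Comet, Delta, Echo = {Q1, Q2, Q3, Q4, Q5, Q6, Q7, Q8, Q9} — that's every feature, so 0 are uncovered.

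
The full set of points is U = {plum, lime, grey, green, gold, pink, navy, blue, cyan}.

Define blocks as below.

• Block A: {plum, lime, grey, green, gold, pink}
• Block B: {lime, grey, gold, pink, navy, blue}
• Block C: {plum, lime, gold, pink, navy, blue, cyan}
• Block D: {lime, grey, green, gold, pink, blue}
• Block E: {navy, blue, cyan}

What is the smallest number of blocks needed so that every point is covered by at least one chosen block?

2

A and C together: A ∪ C = {plum, lime, grey, green, gold, pink, navy, blue, cyan} — every point is covered.
No single block has all 9 points (the largest, C, has 7), so 2 is optimal.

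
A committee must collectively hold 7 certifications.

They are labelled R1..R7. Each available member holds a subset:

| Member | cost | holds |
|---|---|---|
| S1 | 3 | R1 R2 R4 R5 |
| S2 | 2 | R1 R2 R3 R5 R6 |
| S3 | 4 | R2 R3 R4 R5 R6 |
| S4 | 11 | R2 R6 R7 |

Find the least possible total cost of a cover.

S1, S2, S4 together cover every certification (S1 ∪ S2 ∪ S4 = {R1, R2, R3, R4, R5, R6, R7}); total cost 3 + 2 + 11 = 16.
No covering selection has total cost below 16.

16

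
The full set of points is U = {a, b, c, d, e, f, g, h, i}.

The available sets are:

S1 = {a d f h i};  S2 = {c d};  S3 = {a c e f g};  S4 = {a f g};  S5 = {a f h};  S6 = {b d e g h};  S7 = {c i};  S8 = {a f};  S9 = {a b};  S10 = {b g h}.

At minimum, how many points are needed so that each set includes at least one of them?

The 3 points {a, c, g} hit every set.
The sets S2, S8, S10 are pairwise disjoint, so any hitting set needs a separate point for each — at least 3. Hence 3 is optimal.

3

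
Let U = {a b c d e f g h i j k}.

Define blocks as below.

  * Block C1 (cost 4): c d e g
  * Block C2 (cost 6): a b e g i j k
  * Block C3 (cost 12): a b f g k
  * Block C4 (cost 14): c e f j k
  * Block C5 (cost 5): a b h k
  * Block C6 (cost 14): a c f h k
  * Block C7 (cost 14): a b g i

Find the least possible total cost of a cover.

24

C1, C2, C6 together cover every item (C1 ∪ C2 ∪ C6 = {a, b, c, d, e, f, g, h, i, j, k}); total cost 4 + 6 + 14 = 24.
The greedy pick C2, C1, C5, C3 costs 27; no covering selection beats 24.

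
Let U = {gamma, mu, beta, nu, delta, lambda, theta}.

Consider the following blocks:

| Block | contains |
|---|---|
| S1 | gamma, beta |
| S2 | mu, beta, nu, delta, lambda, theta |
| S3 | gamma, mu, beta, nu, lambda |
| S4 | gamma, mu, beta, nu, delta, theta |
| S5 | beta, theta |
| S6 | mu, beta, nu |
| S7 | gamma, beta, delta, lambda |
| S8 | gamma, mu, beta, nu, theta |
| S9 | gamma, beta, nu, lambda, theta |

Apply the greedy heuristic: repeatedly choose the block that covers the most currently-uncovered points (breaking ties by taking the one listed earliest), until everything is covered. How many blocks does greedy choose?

2

Greedy: pick S2 (covers 6 new) → pick S1 (covers 1 new). Total picks: 2.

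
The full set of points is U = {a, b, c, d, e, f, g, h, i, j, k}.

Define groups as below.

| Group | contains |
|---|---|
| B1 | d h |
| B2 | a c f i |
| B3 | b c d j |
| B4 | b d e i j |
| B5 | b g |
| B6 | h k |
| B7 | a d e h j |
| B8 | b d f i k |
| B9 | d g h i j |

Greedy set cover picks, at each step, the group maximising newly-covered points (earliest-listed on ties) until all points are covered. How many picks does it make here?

4

Greedy: pick B4 (covers 5 new) → pick B2 (covers 3 new) → pick B6 (covers 2 new) → pick B5 (covers 1 new). Total picks: 4.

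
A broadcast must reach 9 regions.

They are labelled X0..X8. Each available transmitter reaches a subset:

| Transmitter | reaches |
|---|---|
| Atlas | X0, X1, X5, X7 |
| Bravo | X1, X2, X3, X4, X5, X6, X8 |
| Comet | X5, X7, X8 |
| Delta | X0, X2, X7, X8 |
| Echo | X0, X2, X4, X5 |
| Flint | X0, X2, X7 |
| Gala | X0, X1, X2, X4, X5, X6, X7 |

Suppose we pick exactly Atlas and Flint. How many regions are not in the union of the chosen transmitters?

4

Union of Atlas, Flint = {X0, X1, X2, X5, X7}.
Not covered: X3, X4, X6, X8 — 4 regions.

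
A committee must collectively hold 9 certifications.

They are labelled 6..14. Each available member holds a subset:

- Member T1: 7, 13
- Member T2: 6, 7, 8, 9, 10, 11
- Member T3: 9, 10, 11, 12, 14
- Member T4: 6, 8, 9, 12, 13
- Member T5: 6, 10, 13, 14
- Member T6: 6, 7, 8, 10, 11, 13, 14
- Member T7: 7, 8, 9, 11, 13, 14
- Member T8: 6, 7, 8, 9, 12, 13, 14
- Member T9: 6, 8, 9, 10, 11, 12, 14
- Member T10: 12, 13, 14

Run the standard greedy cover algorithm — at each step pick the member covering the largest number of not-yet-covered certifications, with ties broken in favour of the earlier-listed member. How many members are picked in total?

Greedy: pick T6 (covers 7 new) → pick T3 (covers 2 new). Total picks: 2.

2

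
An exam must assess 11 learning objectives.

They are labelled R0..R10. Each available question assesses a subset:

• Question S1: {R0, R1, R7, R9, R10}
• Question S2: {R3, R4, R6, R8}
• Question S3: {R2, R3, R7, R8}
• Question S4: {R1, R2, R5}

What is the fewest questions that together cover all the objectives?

3

S1 and S2 and S4 together: S1 ∪ S2 ∪ S4 = {R0, R1, R2, R3, R4, R5, R6, R7, R8, R9, R10} — every objective is covered.
Each question has at most 5 objectives, and 2·5 = 10 < 11 — so at least 3 questions are needed, and 3 is optimal.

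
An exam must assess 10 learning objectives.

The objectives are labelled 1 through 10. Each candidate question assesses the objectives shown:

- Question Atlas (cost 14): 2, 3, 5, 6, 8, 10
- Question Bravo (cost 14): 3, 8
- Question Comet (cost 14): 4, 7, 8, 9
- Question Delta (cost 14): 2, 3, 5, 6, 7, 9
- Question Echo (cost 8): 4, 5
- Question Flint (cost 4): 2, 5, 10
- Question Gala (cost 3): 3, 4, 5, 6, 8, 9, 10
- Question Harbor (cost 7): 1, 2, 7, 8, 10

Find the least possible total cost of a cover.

10

Gala, Harbor together cover every objective (Gala ∪ Harbor = {1, 2, 3, 4, 5, 6, 7, 8, 9, 10}); total cost 3 + 7 = 10.
No covering selection has total cost below 10.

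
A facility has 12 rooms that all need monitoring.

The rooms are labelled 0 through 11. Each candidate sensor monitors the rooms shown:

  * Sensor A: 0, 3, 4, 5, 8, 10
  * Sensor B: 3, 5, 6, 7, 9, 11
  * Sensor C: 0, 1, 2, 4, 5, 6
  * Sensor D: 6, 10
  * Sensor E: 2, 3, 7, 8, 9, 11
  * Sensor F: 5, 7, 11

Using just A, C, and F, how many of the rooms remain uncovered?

Union of A, C, F = {0, 1, 2, 3, 4, 5, 6, 7, 8, 10, 11}.
Not covered: 9 — 1 room.

1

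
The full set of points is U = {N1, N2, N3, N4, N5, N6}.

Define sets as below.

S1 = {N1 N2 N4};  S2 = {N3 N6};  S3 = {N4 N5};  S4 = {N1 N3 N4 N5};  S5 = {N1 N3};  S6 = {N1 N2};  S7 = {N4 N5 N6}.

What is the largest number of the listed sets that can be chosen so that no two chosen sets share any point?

S2, S3, S6 are pairwise disjoint (S2={N3,N6}; S3={N4,N5}; S6={N1,N2}).
Every remaining set overlaps one of these, and no 4 of the listed sets are pairwise disjoint, so 3 is the maximum.

3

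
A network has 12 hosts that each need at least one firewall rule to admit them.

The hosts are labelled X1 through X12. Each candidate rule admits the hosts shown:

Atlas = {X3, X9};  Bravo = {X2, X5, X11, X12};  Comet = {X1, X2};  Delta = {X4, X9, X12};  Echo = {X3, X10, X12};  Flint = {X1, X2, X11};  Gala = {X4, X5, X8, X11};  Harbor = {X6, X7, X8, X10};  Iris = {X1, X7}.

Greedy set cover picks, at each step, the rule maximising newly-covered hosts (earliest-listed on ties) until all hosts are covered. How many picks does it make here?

Greedy: pick Bravo (covers 4 new) → pick Harbor (covers 4 new) → pick Atlas (covers 2 new) → pick Comet (covers 1 new) → pick Delta (covers 1 new). Total picks: 5.

5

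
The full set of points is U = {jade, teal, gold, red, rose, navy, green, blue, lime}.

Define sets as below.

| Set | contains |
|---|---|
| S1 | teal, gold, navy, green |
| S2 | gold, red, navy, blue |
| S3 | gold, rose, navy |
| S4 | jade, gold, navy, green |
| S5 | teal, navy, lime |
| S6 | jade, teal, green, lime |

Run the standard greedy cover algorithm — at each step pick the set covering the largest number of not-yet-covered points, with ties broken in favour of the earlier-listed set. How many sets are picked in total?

4

Greedy: pick S1 (covers 4 new) → pick S2 (covers 2 new) → pick S6 (covers 2 new) → pick S3 (covers 1 new). Total picks: 4.
(The true minimum cover uses only 3 sets, so greedy is not optimal here.)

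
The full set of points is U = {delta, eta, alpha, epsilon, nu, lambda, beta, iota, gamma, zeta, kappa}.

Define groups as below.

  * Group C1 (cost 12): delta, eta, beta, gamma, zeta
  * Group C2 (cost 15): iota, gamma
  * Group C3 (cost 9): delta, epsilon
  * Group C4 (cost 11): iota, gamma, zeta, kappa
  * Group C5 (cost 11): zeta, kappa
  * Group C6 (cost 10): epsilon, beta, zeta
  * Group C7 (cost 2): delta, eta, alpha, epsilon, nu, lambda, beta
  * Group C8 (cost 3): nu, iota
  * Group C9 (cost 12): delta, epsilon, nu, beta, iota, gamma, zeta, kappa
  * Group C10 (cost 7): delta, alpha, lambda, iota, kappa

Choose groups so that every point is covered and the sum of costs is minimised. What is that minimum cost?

C4, C7 together cover every point (C4 ∪ C7 = {delta, eta, alpha, epsilon, nu, lambda, beta, iota, gamma, zeta, kappa}); total cost 11 + 2 = 13.
No covering selection has total cost below 13.

13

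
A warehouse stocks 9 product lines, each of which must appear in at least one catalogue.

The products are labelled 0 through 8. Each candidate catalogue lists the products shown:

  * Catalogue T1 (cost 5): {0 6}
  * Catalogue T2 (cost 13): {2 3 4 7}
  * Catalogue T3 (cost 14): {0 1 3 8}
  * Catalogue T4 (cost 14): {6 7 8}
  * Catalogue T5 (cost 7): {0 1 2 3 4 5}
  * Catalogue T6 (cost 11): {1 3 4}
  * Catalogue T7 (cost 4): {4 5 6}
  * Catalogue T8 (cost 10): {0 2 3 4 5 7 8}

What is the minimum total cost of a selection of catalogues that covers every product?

21

T4, T5 together cover every product (T4 ∪ T5 = {0, 1, 2, 3, 4, 5, 6, 7, 8}); total cost 14 + 7 = 21.
No covering selection has total cost below 21.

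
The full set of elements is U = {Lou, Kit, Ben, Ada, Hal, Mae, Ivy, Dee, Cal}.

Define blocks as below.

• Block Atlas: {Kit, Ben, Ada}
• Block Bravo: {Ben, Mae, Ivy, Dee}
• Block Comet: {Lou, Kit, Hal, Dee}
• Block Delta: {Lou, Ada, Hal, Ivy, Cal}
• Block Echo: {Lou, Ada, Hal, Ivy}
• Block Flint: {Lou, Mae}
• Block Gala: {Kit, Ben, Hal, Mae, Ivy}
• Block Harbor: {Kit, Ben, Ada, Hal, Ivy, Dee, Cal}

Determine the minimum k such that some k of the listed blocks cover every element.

Flint and Harbor cover everything between them: the union {Lou, Kit, Ben, Ada, Hal, Mae, Ivy, Dee, Cal} is all of U.
No single block has all 9 elements (the largest, Harbor, has 7), so 2 is optimal.

2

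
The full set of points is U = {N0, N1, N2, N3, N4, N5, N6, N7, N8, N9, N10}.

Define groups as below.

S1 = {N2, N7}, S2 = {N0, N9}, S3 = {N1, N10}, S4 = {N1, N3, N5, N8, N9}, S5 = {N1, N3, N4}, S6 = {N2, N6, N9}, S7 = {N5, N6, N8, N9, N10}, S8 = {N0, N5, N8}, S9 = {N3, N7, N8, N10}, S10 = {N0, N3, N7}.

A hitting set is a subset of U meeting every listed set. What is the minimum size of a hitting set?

4

Take H = {N0, N1, N6, N7}. Each listed group contains at least one of these, so H is a hitting set of size 4.
No choice of 3 points meets every group, so 4 is the minimum.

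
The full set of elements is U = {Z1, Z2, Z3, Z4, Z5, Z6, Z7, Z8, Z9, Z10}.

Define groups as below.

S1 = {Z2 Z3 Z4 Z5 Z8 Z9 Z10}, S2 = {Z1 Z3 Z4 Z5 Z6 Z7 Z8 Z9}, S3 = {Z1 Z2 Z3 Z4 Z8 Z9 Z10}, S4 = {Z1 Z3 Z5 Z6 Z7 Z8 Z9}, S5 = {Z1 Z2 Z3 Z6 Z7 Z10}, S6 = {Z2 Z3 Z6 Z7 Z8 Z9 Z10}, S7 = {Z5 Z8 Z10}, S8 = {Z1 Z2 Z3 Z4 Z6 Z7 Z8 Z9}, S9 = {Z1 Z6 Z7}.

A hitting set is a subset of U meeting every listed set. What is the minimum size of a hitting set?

H = {Z6, Z10} meets every group (each contains at least one member of H), and |H| = 2.
The groups S1, S9 are pairwise disjoint, so any hitting set needs a separate element for each — at least 2. Hence 2 is optimal.

2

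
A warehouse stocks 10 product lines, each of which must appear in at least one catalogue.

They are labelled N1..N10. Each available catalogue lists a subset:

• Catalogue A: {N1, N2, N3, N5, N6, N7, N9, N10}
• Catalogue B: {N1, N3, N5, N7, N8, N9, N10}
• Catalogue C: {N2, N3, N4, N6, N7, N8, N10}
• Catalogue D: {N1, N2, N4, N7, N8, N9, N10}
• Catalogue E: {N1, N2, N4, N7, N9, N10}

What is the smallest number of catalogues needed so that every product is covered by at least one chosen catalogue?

Take {A, C}. Their union is {N1, N2, N3, N4, N5, N6, N7, N8, N9, N10}, which is all 10 products.
No single catalogue has all 10 products (the largest, A, has 8), so 2 is optimal.

2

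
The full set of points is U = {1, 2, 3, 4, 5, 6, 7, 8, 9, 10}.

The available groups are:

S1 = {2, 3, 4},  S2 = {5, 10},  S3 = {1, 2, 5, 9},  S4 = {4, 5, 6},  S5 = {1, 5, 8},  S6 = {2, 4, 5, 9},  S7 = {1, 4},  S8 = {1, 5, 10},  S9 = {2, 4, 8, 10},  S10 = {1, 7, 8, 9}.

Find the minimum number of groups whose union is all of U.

S1 and S2 and S4 and S10 together: S1 ∪ S2 ∪ S4 ∪ S10 = {1, 2, 3, 4, 5, 6, 7, 8, 9, 10} — every point is covered.
No 3 of the 10 groups cover everything (all 120 combinations miss at least one point), so 4 is optimal.

4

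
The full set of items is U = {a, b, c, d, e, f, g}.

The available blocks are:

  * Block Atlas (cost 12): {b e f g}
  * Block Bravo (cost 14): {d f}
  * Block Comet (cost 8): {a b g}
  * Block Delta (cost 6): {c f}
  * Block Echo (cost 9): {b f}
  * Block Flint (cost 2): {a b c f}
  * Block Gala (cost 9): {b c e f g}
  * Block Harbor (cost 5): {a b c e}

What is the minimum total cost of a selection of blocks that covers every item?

25

Bravo, Flint, Gala together cover every item (Bravo ∪ Flint ∪ Gala = {a, b, c, d, e, f, g}); total cost 14 + 2 + 9 = 25.
No covering selection has total cost below 25.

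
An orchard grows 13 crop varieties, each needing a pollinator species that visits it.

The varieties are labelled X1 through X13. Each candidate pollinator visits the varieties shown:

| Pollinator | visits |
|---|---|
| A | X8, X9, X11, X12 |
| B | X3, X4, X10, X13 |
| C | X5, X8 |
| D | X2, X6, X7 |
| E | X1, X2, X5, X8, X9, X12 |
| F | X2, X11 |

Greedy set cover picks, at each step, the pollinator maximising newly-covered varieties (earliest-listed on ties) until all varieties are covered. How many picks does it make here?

Greedy: pick E (covers 6 new) → pick B (covers 4 new) → pick D (covers 2 new) → pick A (covers 1 new). Total picks: 4.

4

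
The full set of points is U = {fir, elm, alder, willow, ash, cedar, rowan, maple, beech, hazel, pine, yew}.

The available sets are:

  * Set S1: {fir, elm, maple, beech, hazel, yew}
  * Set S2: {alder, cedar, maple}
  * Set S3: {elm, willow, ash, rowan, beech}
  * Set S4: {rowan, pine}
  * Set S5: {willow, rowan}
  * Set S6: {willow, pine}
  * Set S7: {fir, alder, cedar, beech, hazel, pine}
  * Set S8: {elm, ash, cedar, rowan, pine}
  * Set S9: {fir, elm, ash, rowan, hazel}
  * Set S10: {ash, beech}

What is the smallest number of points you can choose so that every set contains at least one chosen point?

4

H = {alder, willow, rowan, beech} meets every set (each contains at least one member of H), and |H| = 4.
No choice of 3 points meets every set, so 4 is the minimum.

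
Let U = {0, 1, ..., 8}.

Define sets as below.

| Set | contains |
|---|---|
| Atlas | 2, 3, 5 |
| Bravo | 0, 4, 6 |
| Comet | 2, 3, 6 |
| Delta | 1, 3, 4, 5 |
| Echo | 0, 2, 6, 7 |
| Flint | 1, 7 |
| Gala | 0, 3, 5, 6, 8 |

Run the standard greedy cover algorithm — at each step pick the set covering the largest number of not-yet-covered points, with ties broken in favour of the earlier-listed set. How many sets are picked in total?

3

Greedy: pick Gala (covers 5 new) → pick Delta (covers 2 new) → pick Echo (covers 2 new). Total picks: 3.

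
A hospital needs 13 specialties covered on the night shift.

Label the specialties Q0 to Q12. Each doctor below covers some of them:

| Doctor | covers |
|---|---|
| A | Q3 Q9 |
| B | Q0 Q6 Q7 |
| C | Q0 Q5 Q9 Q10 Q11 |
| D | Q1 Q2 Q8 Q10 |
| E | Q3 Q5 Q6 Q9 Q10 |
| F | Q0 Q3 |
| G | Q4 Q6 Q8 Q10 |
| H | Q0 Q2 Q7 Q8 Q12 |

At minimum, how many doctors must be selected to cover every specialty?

5

Take {C, D, E, G, H}. Their union is {Q0, Q1, Q2, Q3, Q4, Q5, Q6, Q7, Q8, Q9, Q10, Q11, Q12}, which is all 13 specialties.
No 4 of the 8 doctors cover everything (all 70 combinations miss at least one specialty), so 5 is optimal.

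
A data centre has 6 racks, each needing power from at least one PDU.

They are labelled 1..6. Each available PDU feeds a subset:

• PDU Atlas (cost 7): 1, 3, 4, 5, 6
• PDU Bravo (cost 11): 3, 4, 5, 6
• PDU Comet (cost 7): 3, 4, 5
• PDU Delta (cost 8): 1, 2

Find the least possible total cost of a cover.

15

Atlas, Delta together cover every rack (Atlas ∪ Delta = {1, 2, 3, 4, 5, 6}); total cost 7 + 8 = 15.
No covering selection has total cost below 15.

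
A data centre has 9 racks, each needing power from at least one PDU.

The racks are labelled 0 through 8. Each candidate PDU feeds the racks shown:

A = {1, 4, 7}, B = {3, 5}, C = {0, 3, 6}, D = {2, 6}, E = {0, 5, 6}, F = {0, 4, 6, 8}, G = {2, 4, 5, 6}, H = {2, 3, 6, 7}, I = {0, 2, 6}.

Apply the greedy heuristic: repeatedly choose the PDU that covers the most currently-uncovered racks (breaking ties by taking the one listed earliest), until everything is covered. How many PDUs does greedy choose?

4

Greedy: pick F (covers 4 new) → pick H (covers 3 new) → pick A (covers 1 new) → pick B (covers 1 new). Total picks: 4.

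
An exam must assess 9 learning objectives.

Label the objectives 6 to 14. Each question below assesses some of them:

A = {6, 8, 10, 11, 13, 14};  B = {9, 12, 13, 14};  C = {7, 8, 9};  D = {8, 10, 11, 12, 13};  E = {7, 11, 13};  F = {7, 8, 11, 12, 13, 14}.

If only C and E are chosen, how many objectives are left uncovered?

4

Union of C, E = {7, 8, 9, 11, 13}.
Not covered: 6, 10, 12, 14 — 4 objectives.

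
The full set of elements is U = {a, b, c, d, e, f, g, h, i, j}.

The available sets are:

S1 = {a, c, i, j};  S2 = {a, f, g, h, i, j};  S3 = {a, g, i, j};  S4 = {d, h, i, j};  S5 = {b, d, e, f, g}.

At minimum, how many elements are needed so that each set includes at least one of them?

The 2 elements {e, j} hit every set.
The sets S1, S5 are pairwise disjoint, so any hitting set needs a separate element for each — at least 2. Hence 2 is optimal.

2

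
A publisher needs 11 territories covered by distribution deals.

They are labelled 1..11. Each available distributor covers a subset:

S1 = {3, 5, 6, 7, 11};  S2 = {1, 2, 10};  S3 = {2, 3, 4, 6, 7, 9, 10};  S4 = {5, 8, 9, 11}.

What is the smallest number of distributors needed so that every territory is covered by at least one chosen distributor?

S2 and S3 and S4 together: S2 ∪ S3 ∪ S4 = {1, 2, 3, 4, 5, 6, 7, 8, 9, 10, 11} — every territory is covered.
Only S2 contains 1, so S2 is forced; the remaining 8 territories need at least 2 more distributors (each remaining distributor adds at most 5) — so at least 3 distributors are needed, and 3 is optimal.

3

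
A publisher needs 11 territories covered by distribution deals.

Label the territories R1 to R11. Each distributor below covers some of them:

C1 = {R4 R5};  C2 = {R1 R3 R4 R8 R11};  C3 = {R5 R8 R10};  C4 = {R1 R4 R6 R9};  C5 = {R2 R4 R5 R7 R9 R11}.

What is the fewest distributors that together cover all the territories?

Take {C2, C3, C4, C5}. Their union is {R1, R2, R3, R4, R5, R6, R7, R8, R9, R10, R11}, which is all 11 territories.
No 3 of the 5 distributors cover everything (all 10 combinations miss at least one territory), so 4 is optimal.

4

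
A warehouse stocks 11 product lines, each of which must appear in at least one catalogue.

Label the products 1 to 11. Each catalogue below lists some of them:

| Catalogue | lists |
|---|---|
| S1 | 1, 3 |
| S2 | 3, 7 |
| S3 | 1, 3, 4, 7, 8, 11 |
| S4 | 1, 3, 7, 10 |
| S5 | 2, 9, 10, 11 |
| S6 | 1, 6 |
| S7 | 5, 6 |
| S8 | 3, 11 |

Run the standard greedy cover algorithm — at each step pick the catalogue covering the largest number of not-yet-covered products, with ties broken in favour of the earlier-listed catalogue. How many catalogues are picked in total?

3

Greedy: pick S3 (covers 6 new) → pick S5 (covers 3 new) → pick S7 (covers 2 new). Total picks: 3.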